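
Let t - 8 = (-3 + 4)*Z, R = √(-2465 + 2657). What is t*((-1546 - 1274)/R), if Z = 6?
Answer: -1645*√3 ≈ -2849.2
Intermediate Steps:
R = 8*√3 (R = √192 = 8*√3 ≈ 13.856)
t = 14 (t = 8 + (-3 + 4)*6 = 8 + 1*6 = 8 + 6 = 14)
t*((-1546 - 1274)/R) = 14*((-1546 - 1274)/((8*√3))) = 14*(-235*√3/2) = -1645*√3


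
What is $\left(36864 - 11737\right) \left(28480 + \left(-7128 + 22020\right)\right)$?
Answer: $1089808244$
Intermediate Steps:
$\left(36864 - 11737\right) \left(28480 + \left(-7128 + 22020\right)\right) = 25127 \left(28480 + 14892\right) = 25127 \cdot 43372 = 1089808244$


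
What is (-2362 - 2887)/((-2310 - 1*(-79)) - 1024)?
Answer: 5249/3255 ≈ 1.6126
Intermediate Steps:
(-2362 - 2887)/((-2310 - 1*(-79)) - 1024) = -5249/((-2310 + 79) - 1024) = -5249/(-2231 - 1024) = -5249/(-3255) = -5249*(-1/3255) = 5249/3255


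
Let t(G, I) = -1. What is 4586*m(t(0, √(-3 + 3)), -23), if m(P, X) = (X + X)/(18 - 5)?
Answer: -210956/13 ≈ -16227.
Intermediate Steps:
m(P, X) = 2*X/13 (m(P, X) = (2*X)/13 = (2*X)*(1/13) = 2*X/13)
4586*m(t(0, √(-3 + 3)), -23) = 4586*((2/13)*(-23)) = 4586*(-46/13) = -210956/13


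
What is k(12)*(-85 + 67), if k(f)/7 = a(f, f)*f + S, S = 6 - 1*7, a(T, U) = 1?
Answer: -1386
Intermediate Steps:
S = -1 (S = 6 - 7 = -1)
k(f) = -7 + 7*f (k(f) = 7*(1*f - 1) = 7*(f - 1) = 7*(-1 + f) = -7 + 7*f)
k(12)*(-85 + 67) = (-7 + 7*12)*(-85 + 67) = (-7 + 84)*(-18) = 77*(-18) = -1386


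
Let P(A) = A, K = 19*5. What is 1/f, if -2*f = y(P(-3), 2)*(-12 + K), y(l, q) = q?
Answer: -1/83 ≈ -0.012048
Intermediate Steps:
K = 95
f = -83 (f = -(-12 + 95) = -83 ≈ -83.000)
1/f = 1/(-83) = -1/83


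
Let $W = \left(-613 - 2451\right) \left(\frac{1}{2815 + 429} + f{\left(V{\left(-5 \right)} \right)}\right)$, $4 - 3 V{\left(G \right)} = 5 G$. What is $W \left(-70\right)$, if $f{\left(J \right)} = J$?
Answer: $\frac{5044515980}{2433} \approx 2.0734 \cdot 10^{6}$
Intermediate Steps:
$V{\left(G \right)} = \frac{4}{3} - \frac{5 G}{3}$
$W = - \frac{72064514}{2433}$ ($W = \left(-613 - 2451\right) \left(\frac{1}{2815 + 429} + \left(\frac{4}{3} - - \frac{25}{3}\right)\right) = - 3064 \left(\frac{1}{3244} + \left(\frac{4}{3} + \frac{25}{3}\right)\right) = - 3064 \left(\frac{1}{3244} + \frac{29}{3}\right) = \left(-3064\right) \frac{94079}{9732} = - \frac{72064514}{2433} \approx -29620.0$)
$W \left(-70\right) = \left(- \frac{72064514}{2433}\right) \left(-70\right) = \frac{5044515980}{2433}$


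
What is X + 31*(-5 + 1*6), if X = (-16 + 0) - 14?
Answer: 1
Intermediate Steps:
X = -30 (X = -16 - 14 = -30)
X + 31*(-5 + 1*6) = -30 + 31*(-5 + 1*6) = -30 + 31*(-5 + 6) = -30 + 31*1 = -30 + 31 = 1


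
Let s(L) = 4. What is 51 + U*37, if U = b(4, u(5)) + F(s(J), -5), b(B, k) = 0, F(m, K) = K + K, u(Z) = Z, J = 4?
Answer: -319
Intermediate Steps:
F(m, K) = 2*K
U = -10 (U = 0 + 2*(-5) = 0 - 10 = -10)
51 + U*37 = 51 - 10*37 = 51 - 370 = -319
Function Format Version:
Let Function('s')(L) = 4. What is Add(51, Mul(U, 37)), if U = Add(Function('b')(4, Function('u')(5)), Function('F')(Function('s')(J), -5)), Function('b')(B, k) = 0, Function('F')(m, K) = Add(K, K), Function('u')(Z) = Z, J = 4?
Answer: -319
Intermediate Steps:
Function('F')(m, K) = Mul(2, K)
U = -10 (U = Add(0, Mul(2, -5)) = Add(0, -10) = -10)
Add(51, Mul(U, 37)) = Add(51, Mul(-10, 37)) = Add(51, -370) = -319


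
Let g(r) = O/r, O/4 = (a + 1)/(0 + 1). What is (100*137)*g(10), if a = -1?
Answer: 0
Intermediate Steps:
O = 0 (O = 4*((-1 + 1)/(0 + 1)) = 4*(0/1) = 4*(0*1) = 4*0 = 0)
g(r) = 0 (g(r) = 0/r = 0)
(100*137)*g(10) = (100*137)*0 = 13700*0 = 0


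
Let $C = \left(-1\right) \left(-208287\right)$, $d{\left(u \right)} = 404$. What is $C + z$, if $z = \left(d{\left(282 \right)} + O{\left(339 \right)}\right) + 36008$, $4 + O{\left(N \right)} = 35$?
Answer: $244730$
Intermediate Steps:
$O{\left(N \right)} = 31$ ($O{\left(N \right)} = -4 + 35 = 31$)
$C = 208287$
$z = 36443$ ($z = \left(404 + 31\right) + 36008 = 435 + 36008 = 36443$)
$C + z = 208287 + 36443 = 244730$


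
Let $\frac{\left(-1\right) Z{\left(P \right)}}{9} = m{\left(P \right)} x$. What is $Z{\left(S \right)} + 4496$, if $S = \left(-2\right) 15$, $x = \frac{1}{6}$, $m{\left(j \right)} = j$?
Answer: $4541$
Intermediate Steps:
$x = \frac{1}{6} \approx 0.16667$
$S = -30$
$Z{\left(P \right)} = - \frac{3 P}{2}$ ($Z{\left(P \right)} = - 9 P \frac{1}{6} = - 9 \frac{P}{6} = - \frac{3 P}{2}$)
$Z{\left(S \right)} + 4496 = \left(- \frac{3}{2}\right) \left(-30\right) + 4496 = 45 + 4496 = 4541$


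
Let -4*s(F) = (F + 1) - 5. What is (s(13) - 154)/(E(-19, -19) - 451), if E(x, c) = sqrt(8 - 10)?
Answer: 281875/813612 + 625*I*sqrt(2)/813612 ≈ 0.34645 + 0.0010864*I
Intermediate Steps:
E(x, c) = I*sqrt(2) (E(x, c) = sqrt(-2) = I*sqrt(2))
s(F) = 1 - F/4 (s(F) = -((F + 1) - 5)/4 = -((1 + F) - 5)/4 = -(-4 + F)/4 = 1 - F/4)
(s(13) - 154)/(E(-19, -19) - 451) = ((1 - 1/4*13) - 154)/(I*sqrt(2) - 451) = ((1 - 13/4) - 154)/(-451 + I*sqrt(2)) = (-9/4 - 154)/(-451 + I*sqrt(2)) = -625/(4*(-451 + I*sqrt(2)))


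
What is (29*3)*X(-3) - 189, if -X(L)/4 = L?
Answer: 855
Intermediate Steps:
X(L) = -4*L
(29*3)*X(-3) - 189 = (29*3)*(-4*(-3)) - 189 = 87*12 - 189 = 1044 - 189 = 855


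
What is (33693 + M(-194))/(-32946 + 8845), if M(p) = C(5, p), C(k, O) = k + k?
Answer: -33703/24101 ≈ -1.3984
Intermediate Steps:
C(k, O) = 2*k
M(p) = 10 (M(p) = 2*5 = 10)
(33693 + M(-194))/(-32946 + 8845) = (33693 + 10)/(-32946 + 8845) = 33703/(-24101) = 33703*(-1/24101) = -33703/24101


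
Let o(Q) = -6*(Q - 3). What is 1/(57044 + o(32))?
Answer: 1/56870 ≈ 1.7584e-5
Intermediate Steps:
o(Q) = 18 - 6*Q (o(Q) = -6*(-3 + Q) = 18 - 6*Q)
1/(57044 + o(32)) = 1/(57044 + (18 - 6*32)) = 1/(57044 + (18 - 192)) = 1/(57044 - 174) = 1/56870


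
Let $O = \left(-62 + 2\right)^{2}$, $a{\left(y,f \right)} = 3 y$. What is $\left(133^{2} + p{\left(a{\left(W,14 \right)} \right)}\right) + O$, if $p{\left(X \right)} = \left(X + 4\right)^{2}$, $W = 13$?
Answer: $23138$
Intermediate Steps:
$O = 3600$ ($O = \left(-60\right)^{2} = 3600$)
$p{\left(X \right)} = \left(4 + X\right)^{2}$
$\left(133^{2} + p{\left(a{\left(W,14 \right)} \right)}\right) + O = \left(133^{2} + \left(4 + 3 \cdot 13\right)^{2}\right) + 3600 = \left(17689 + \left(4 + 39\right)^{2}\right) + 3600 = \left(17689 + 43^{2}\right) + 3600 = \left(17689 + 1849\right) + 3600 = 19538 + 3600 = 23138$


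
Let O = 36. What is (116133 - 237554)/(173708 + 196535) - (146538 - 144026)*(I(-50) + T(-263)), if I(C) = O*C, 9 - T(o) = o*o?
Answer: 65996377397939/370243 ≈ 1.7825e+8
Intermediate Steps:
T(o) = 9 - o² (T(o) = 9 - o*o = 9 - o²)
I(C) = 36*C
(116133 - 237554)/(173708 + 196535) - (146538 - 144026)*(I(-50) + T(-263)) = (116133 - 237554)/(173708 + 196535) - (146538 - 144026)*(36*(-50) + (9 - 1*(-263)²)) = -121421/370243 - 2512*(-1800 + (9 - 1*69169)) = -121421*1/370243 - 2512*(-1800 + (9 - 69169)) = -121421/370243 - 2512*(-1800 - 69160) = -121421/370243 - 2512*(-70960) = -121421/370243 - 1*(-178251520) = -121421/370243 + 178251520 = 65996377397939/370243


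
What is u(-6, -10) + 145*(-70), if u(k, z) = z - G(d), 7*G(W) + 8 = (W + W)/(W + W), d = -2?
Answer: -10159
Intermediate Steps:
G(W) = -1 (G(W) = -8/7 + ((W + W)/(W + W))/7 = -8/7 + ((2*W)/((2*W)))/7 = -8/7 + ((2*W)*(1/(2*W)))/7 = -8/7 + (1/7)*1 = -8/7 + 1/7 = -1)
u(k, z) = 1 + z (u(k, z) = z - 1*(-1) = z + 1 = 1 + z)
u(-6, -10) + 145*(-70) = (1 - 10) + 145*(-70) = -9 - 10150 = -10159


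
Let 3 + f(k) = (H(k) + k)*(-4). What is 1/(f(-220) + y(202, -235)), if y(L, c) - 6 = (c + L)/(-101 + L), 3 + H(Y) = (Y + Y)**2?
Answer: -101/78124038 ≈ -1.2928e-6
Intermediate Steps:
H(Y) = -3 + 4*Y**2 (H(Y) = -3 + (Y + Y)**2 = -3 + (2*Y)**2 = -3 + 4*Y**2)
f(k) = 9 - 16*k**2 - 4*k (f(k) = -3 + ((-3 + 4*k**2) + k)*(-4) = -3 + (-3 + k + 4*k**2)*(-4) = -3 + (12 - 16*k**2 - 4*k) = 9 - 16*k**2 - 4*k)
y(L, c) = 6 + (L + c)/(-101 + L) (y(L, c) = 6 + (c + L)/(-101 + L) = 6 + (L + c)/(-101 + L))
1/(f(-220) + y(202, -235)) = 1/((9 - 16*(-220)**2 - 4*(-220)) + (-606 - 235 + 7*202)/(-101 + 202)) = 1/((9 - 16*48400 + 880) + (-606 - 235 + 1414)/101) = 1/((9 - 774400 + 880) + (1/101)*573) = 1/(-773511 + 573/101) = 1/(-78124038/101) = -101/78124038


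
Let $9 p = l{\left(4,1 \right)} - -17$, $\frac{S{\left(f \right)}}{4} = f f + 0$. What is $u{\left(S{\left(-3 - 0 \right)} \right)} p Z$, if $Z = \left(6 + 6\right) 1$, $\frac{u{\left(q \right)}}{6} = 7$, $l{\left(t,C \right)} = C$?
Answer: $1008$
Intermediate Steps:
$S{\left(f \right)} = 4 f^{2}$ ($S{\left(f \right)} = 4 \left(f f + 0\right) = 4 \left(f^{2} + 0\right) = 4 f^{2}$)
$u{\left(q \right)} = 42$ ($u{\left(q \right)} = 6 \cdot 7 = 42$)
$p = 2$ ($p = \frac{1 - -17}{9} = \frac{1 + 17}{9} = \frac{1}{9} \cdot 18 = 2$)
$Z = 12$ ($Z = 12 \cdot 1 = 12$)
$u{\left(S{\left(-3 - 0 \right)} \right)} p Z = 42 \cdot 2 \cdot 12 = 84 \cdot 12 = 1008$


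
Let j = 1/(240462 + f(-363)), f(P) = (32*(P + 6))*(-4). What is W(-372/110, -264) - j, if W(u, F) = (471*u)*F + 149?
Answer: 601872973657/1430790 ≈ 4.2066e+5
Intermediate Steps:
W(u, F) = 149 + 471*F*u (W(u, F) = 471*F*u + 149 = 149 + 471*F*u)
f(P) = -768 - 128*P (f(P) = (32*(6 + P))*(-4) = (192 + 32*P)*(-4) = -768 - 128*P)
j = 1/286158 (j = 1/(240462 + (-768 - 128*(-363))) = 1/(240462 + (-768 + 46464)) = 1/(240462 + 45696) = 1/286158 ≈ 3.4946e-6)
W(-372/110, -264) - j = (149 + 471*(-264)*(-372/110)) - 1*1/286158 = (149 + 471*(-264)*(-372*1/110)) - 1/286158 = (149 + 471*(-264)*(-186/55)) - 1/286158 = (149 + 2102544/5) - 1/286158 = 2103289/5 - 1/286158 = 601872973657/1430790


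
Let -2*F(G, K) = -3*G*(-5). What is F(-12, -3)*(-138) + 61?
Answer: -12359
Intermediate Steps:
F(G, K) = -15*G/2 (F(G, K) = -(-3)*G*(-5)/2 = -(-3)*(-5*G)/2 = -15*G/2)
F(-12, -3)*(-138) + 61 = -15/2*(-12)*(-138) + 61 = 90*(-138) + 61 = -12420 + 61 = -12359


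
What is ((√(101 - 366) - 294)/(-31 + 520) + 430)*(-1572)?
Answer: -110027424/163 - 524*I*√265/163 ≈ -6.7502e+5 - 52.332*I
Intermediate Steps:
((√(101 - 366) - 294)/(-31 + 520) + 430)*(-1572) = ((√(-265) - 294)/489 + 430)*(-1572) = ((I*√265 - 294)*(1/489) + 430)*(-1572) = ((-294 + I*√265)*(1/489) + 430)*(-1572) = ((-98/163 + I*√265/489) + 430)*(-1572) = (69992/163 + I*√265/489)*(-1572) = -110027424/163 - 524*I*√265/163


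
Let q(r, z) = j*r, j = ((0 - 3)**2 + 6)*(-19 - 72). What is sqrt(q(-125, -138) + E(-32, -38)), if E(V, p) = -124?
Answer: sqrt(170501) ≈ 412.92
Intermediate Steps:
j = -1365 (j = ((-3)**2 + 6)*(-91) = (9 + 6)*(-91) = 15*(-91) = -1365)
q(r, z) = -1365*r
sqrt(q(-125, -138) + E(-32, -38)) = sqrt(-1365*(-125) - 124) = sqrt(170625 - 124) = sqrt(170501)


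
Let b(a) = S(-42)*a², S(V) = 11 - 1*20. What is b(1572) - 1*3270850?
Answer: -25511506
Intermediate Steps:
S(V) = -9 (S(V) = 11 - 20 = -9)
b(a) = -9*a²
b(1572) - 1*3270850 = -9*1572² - 1*3270850 = -9*2471184 - 3270850 = -22240656 - 3270850 = -25511506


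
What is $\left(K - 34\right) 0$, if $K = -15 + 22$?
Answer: $0$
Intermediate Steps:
$K = 7$
$\left(K - 34\right) 0 = \left(7 - 34\right) 0 = \left(-27\right) 0 = 0$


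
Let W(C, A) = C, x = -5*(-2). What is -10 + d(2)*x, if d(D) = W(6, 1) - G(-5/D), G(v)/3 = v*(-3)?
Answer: -175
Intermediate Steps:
x = 10
G(v) = -9*v (G(v) = 3*(v*(-3)) = 3*(-3*v) = -9*v)
d(D) = 6 - 45/D (d(D) = 6 - (-9)*(-5/D) = 6 - 45/D)
-10 + d(2)*x = -10 + (6 - 45/2)*10 = -10 - 33/2*10 = -10 - 165 = -175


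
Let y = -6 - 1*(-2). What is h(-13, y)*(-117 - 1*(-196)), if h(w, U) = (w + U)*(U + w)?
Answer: 22831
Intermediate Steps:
y = -4 (y = -6 + 2 = -4)
h(w, U) = (U + w)² (h(w, U) = (U + w)*(U + w) = (U + w)²)
h(-13, y)*(-117 - 1*(-196)) = (-4 - 13)²*(-117 - 1*(-196)) = (-17)²*(-117 + 196) = 289*79 = 22831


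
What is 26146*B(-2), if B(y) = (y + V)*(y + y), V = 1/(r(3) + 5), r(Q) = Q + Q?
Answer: 2196264/11 ≈ 1.9966e+5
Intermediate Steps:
r(Q) = 2*Q
V = 1/11 (V = 1/(2*3 + 5) = 1/(6 + 5) = 1/11 ≈ 0.090909)
B(y) = 2*y*(1/11 + y) (B(y) = (y + 1/11)*(y + y) = (1/11 + y)*(2*y) = 2*y*(1/11 + y))
26146*B(-2) = 26146*((2/11)*(-2)*(1 + 11*(-2))) = 26146*((2/11)*(-2)*(1 - 22)) = 26146*((2/11)*(-2)*(-21)) = 26146*(84/11) = 2196264/11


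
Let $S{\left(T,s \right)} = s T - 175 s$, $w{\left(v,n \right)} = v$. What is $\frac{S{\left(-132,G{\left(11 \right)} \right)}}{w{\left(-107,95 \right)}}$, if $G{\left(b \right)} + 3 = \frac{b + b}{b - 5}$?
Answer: $\frac{614}{321} \approx 1.9128$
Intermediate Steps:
$G{\left(b \right)} = -3 + \frac{2 b}{-5 + b}$ ($G{\left(b \right)} = -3 + \frac{b + b}{b - 5} = -3 + \frac{2 b}{-5 + b}$)
$S{\left(T,s \right)} = - 175 s + T s$ ($S{\left(T,s \right)} = T s - 175 s = - 175 s + T s$)
$\frac{S{\left(-132,G{\left(11 \right)} \right)}}{w{\left(-107,95 \right)}} = \frac{\frac{15 - 11}{-5 + 11} \left(-175 - 132\right)}{-107} = \frac{15 - 11}{6} \left(-307\right) \left(- \frac{1}{107}\right) = \frac{1}{6} \cdot 4 \left(-307\right) \left(- \frac{1}{107}\right) = \frac{2}{3} \left(-307\right) \left(- \frac{1}{107}\right) = \left(- \frac{614}{3}\right) \left(- \frac{1}{107}\right) = \frac{614}{321}$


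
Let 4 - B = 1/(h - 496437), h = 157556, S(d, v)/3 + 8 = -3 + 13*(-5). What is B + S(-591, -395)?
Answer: -75909343/338881 ≈ -224.00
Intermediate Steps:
S(d, v) = -228 (S(d, v) = -24 + 3*(-3 + 13*(-5)) = -24 + 3*(-3 - 65) = -24 + 3*(-68) = -24 - 204 = -228)
B = 1355525/338881 (B = 4 - 1/(157556 - 496437) = 4 - 1/(-338881) = 4 - 1*(-1/338881) = 4 + 1/338881 = 1355525/338881 ≈ 4.0000)
B + S(-591, -395) = 1355525/338881 - 228 = -75909343/338881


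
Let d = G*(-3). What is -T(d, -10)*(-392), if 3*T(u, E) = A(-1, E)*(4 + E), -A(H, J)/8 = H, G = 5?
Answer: -6272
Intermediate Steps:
A(H, J) = -8*H
d = -15 (d = 5*(-3) = -15)
T(u, E) = 32/3 + 8*E/3 (T(u, E) = ((-8*(-1))*(4 + E))/3 = (8*(4 + E))/3 = (32 + 8*E)/3 = 32/3 + 8*E/3)
-T(d, -10)*(-392) = -(32/3 + (8/3)*(-10))*(-392) = -(32/3 - 80/3)*(-392) = -(-16)*(-392) = -1*6272 = -6272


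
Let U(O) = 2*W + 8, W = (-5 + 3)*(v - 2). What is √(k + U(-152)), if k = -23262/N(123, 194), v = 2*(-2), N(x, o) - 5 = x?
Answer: 37*I*√7/8 ≈ 12.237*I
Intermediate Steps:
N(x, o) = 5 + x
v = -4
W = 12 (W = (-5 + 3)*(-4 - 2) = -2*(-6) = 12)
U(O) = 32 (U(O) = 2*12 + 8 = 24 + 8 = 32)
k = -11631/64 (k = -23262/(5 + 123) = -23262/128 = -23262*1/128 = -11631/64 ≈ -181.73)
√(k + U(-152)) = √(-11631/64 + 32) = √(-9583/64) = 37*I*√7/8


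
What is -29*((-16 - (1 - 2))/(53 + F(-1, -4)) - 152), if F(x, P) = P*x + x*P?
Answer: 269323/61 ≈ 4415.1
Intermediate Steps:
F(x, P) = 2*P*x (F(x, P) = P*x + P*x = 2*P*x)
-29*((-16 - (1 - 2))/(53 + F(-1, -4)) - 152) = -29*((-16 - (1 - 2))/(53 + 2*(-4)*(-1)) - 152) = -29*((-16 - 1*(-1))/(53 + 8) - 152) = -29*((-16 + 1)/61 - 152) = -29*(-15*1/61 - 152) = -29*(-15/61 - 152) = -29*(-9287/61) = 269323/61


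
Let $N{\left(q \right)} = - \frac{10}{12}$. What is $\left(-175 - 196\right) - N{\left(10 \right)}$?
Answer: $- \frac{2221}{6} \approx -370.17$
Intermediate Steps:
$N{\left(q \right)} = - \frac{5}{6}$ ($N{\left(q \right)} = \left(-10\right) \frac{1}{12} = - \frac{5}{6}$)
$\left(-175 - 196\right) - N{\left(10 \right)} = \left(-175 - 196\right) - - \frac{5}{6} = -371 + \frac{5}{6} = - \frac{2221}{6}$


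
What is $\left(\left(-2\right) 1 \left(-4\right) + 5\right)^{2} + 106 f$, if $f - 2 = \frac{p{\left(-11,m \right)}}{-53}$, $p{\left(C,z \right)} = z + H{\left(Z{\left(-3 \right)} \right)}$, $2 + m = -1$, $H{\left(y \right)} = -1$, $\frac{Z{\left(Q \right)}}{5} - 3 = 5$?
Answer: $389$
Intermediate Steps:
$Z{\left(Q \right)} = 40$ ($Z{\left(Q \right)} = 15 + 5 \cdot 5 = 15 + 25 = 40$)
$m = -3$ ($m = -2 - 1 = -3$)
$p{\left(C,z \right)} = -1 + z$ ($p{\left(C,z \right)} = z - 1 = -1 + z$)
$f = \frac{110}{53}$ ($f = 2 + \frac{-1 - 3}{-53} = 2 - - \frac{4}{53} = 2 + \frac{4}{53} = \frac{110}{53} \approx 2.0755$)
$\left(\left(-2\right) 1 \left(-4\right) + 5\right)^{2} + 106 f = \left(\left(-2\right) 1 \left(-4\right) + 5\right)^{2} + 106 \cdot \frac{110}{53} = \left(\left(-2\right) \left(-4\right) + 5\right)^{2} + 220 = \left(8 + 5\right)^{2} + 220 = 13^{2} + 220 = 169 + 220 = 389$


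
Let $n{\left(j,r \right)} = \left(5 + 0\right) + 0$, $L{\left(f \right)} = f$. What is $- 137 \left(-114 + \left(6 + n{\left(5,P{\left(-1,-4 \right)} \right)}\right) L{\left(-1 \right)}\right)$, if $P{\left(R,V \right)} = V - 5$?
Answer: $17125$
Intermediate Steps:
$P{\left(R,V \right)} = -5 + V$
$n{\left(j,r \right)} = 5$ ($n{\left(j,r \right)} = 5 + 0 = 5$)
$- 137 \left(-114 + \left(6 + n{\left(5,P{\left(-1,-4 \right)} \right)}\right) L{\left(-1 \right)}\right) = - 137 \left(-114 + \left(6 + 5\right) \left(-1\right)\right) = - 137 \left(-114 + 11 \left(-1\right)\right) = - 137 \left(-114 - 11\right) = \left(-137\right) \left(-125\right) = 17125$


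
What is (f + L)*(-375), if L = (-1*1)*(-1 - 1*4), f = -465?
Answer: 172500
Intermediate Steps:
L = 5 (L = -(-1 - 4) = -1*(-5) = 5)
(f + L)*(-375) = (-465 + 5)*(-375) = -460*(-375) = 172500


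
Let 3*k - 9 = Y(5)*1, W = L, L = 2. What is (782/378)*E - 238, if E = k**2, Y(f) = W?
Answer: -357527/1701 ≈ -210.19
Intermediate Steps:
W = 2
Y(f) = 2
k = 11/3 (k = 3 + (2*1)/3 = 3 + (1/3)*2 = 3 + 2/3 = 11/3 ≈ 3.6667)
E = 121/9 (E = (11/3)**2 = 121/9 ≈ 13.444)
(782/378)*E - 238 = (782/378)*(121/9) - 238 = (782*(1/378))*(121/9) - 238 = (391/189)*(121/9) - 238 = 47311/1701 - 238 = -357527/1701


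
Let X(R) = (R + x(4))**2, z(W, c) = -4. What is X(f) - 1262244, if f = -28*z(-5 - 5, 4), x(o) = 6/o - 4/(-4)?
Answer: -4996535/4 ≈ -1.2491e+6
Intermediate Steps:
x(o) = 1 + 6/o (x(o) = 6/o - 4*(-1/4) = 6/o + 1 = 1 + 6/o)
f = 112 (f = -28*(-4) = 112)
X(R) = (5/2 + R)**2 (X(R) = (R + (6 + 4)/4)**2 = (R + (1/4)*10)**2 = (R + 5/2)**2 = (5/2 + R)**2)
X(f) - 1262244 = (5 + 2*112)**2/4 - 1262244 = (5 + 224)**2/4 - 1262244 = (1/4)*229**2 - 1262244 = (1/4)*52441 - 1262244 = 52441/4 - 1262244 = -4996535/4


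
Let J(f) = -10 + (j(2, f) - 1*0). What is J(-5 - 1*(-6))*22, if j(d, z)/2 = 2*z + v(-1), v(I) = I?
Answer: -176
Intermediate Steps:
j(d, z) = -2 + 4*z (j(d, z) = 2*(2*z - 1) = 2*(-1 + 2*z) = -2 + 4*z)
J(f) = -12 + 4*f (J(f) = -10 + ((-2 + 4*f) - 1*0) = -10 + ((-2 + 4*f) + 0) = -10 + (-2 + 4*f) = -12 + 4*f)
J(-5 - 1*(-6))*22 = (-12 + 4*(-5 - 1*(-6)))*22 = (-12 + 4*(-5 + 6))*22 = (-12 + 4*1)*22 = (-12 + 4)*22 = -8*22 = -176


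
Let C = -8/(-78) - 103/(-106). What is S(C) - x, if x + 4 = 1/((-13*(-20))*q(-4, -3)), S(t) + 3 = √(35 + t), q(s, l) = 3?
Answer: 779/780 + √616507554/4134 ≈ 7.0049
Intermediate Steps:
C = 4441/4134 (C = -8*(-1/78) - 103*(-1/106) = 4/39 + 103/106 = 4441/4134 ≈ 1.0743)
S(t) = -3 + √(35 + t)
x = -3119/780 (x = -4 + 1/(-13*(-20)*3) = -4 + 1/(260*3) = -4 + 1/780 = -3119/780 ≈ -3.9987)
S(C) - x = (-3 + √(35 + 4441/4134)) - 1*(-3119/780) = (-3 + √(149131/4134)) + 3119/780 = (-3 + √616507554/4134) + 3119/780 = 779/780 + √616507554/4134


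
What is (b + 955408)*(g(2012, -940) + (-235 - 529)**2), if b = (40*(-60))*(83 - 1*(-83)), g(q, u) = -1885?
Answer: 324073381488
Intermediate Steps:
b = -398400 (b = -2400*(83 + 83) = -2400*166 = -398400)
(b + 955408)*(g(2012, -940) + (-235 - 529)**2) = (-398400 + 955408)*(-1885 + (-235 - 529)**2) = 557008*(-1885 + (-764)**2) = 557008*(-1885 + 583696) = 557008*581811 = 324073381488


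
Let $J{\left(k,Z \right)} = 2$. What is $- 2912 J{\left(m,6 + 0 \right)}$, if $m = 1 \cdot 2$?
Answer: $-5824$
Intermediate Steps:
$m = 2$
$- 2912 J{\left(m,6 + 0 \right)} = \left(-2912\right) 2 = -5824$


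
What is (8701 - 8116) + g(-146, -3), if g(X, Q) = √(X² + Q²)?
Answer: 585 + 5*√853 ≈ 731.03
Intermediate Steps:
g(X, Q) = √(Q² + X²)
(8701 - 8116) + g(-146, -3) = (8701 - 8116) + √((-3)² + (-146)²) = 585 + √(9 + 21316) = 585 + √21325 = 585 + 5*√853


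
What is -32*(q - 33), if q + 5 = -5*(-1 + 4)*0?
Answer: 1216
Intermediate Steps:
q = -5 (q = -5 - 5*(-1 + 4)*0 = -5 - 5*3*0 = -5 - 15*0 = -5 + 0 = -5)
-32*(q - 33) = -32*(-5 - 33) = -32*(-38) = 1216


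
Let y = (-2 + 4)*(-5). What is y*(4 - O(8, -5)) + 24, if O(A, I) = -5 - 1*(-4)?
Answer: -26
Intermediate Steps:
O(A, I) = -1 (O(A, I) = -5 + 4 = -1)
y = -10 (y = 2*(-5) = -10)
y*(4 - O(8, -5)) + 24 = -10*(4 - 1*(-1)) + 24 = -10*(4 + 1) + 24 = -10*5 + 24 = -50 + 24 = -26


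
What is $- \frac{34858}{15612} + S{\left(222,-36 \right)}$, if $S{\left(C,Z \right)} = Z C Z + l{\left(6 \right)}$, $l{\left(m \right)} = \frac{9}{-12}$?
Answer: $\frac{4491713177}{15612} \approx 2.8771 \cdot 10^{5}$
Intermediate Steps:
$l{\left(m \right)} = - \frac{3}{4}$ ($l{\left(m \right)} = 9 \left(- \frac{1}{12}\right) = - \frac{3}{4}$)
$S{\left(C,Z \right)} = - \frac{3}{4} + C Z^{2}$ ($S{\left(C,Z \right)} = Z C Z - \frac{3}{4} = C Z Z - \frac{3}{4} = C Z^{2} - \frac{3}{4} = - \frac{3}{4} + C Z^{2}$)
$- \frac{34858}{15612} + S{\left(222,-36 \right)} = - \frac{34858}{15612} - \left(\frac{3}{4} - 222 \left(-36\right)^{2}\right) = \left(-34858\right) \frac{1}{15612} + \left(- \frac{3}{4} + 222 \cdot 1296\right) = - \frac{17429}{7806} + \left(- \frac{3}{4} + 287712\right) = - \frac{17429}{7806} + \frac{1150845}{4} = \frac{4491713177}{15612}$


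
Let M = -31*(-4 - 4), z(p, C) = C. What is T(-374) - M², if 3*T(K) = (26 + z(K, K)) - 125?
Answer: -184985/3 ≈ -61662.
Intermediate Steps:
M = 248 (M = -31*(-8) = 248)
T(K) = -33 + K/3 (T(K) = ((26 + K) - 125)/3 = (-99 + K)/3 = -33 + K/3)
T(-374) - M² = (-33 + (⅓)*(-374)) - 1*248² = (-33 - 374/3) - 1*61504 = -473/3 - 61504 = -184985/3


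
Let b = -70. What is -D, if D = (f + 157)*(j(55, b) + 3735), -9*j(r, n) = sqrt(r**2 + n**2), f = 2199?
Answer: -8799660 + 11780*sqrt(317)/9 ≈ -8.7764e+6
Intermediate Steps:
j(r, n) = -sqrt(n**2 + r**2)/9 (j(r, n) = -sqrt(r**2 + n**2)/9 = -sqrt(n**2 + r**2)/9)
D = 8799660 - 11780*sqrt(317)/9 (D = (2199 + 157)*(-sqrt((-70)**2 + 55**2)/9 + 3735) = 2356*(-sqrt(4900 + 3025)/9 + 3735) = 2356*(-5*sqrt(317)/9 + 3735) = 2356*(3735 - 5*sqrt(317)/9) = 8799660 - 11780*sqrt(317)/9 ≈ 8.7764e+6)
-D = -(8799660 - 11780*sqrt(317)/9) = -8799660 + 11780*sqrt(317)/9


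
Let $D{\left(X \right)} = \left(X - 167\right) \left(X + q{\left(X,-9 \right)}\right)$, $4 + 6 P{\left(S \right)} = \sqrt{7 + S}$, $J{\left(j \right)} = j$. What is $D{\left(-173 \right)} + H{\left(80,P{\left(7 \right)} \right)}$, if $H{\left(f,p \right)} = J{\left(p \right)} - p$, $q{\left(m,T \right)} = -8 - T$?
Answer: $58480$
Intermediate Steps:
$P{\left(S \right)} = - \frac{2}{3} + \frac{\sqrt{7 + S}}{6}$
$H{\left(f,p \right)} = 0$ ($H{\left(f,p \right)} = p - p = 0$)
$D{\left(X \right)} = \left(1 + X\right) \left(-167 + X\right)$ ($D{\left(X \right)} = \left(X - 167\right) \left(X - -1\right) = \left(-167 + X\right) \left(X + \left(-8 + 9\right)\right) = \left(-167 + X\right) \left(X + 1\right) = \left(-167 + X\right) \left(1 + X\right) = \left(1 + X\right) \left(-167 + X\right)$)
$D{\left(-173 \right)} + H{\left(80,P{\left(7 \right)} \right)} = \left(-167 + \left(-173\right)^{2} - -28718\right) + 0 = \left(-167 + 29929 + 28718\right) + 0 = 58480 + 0 = 58480$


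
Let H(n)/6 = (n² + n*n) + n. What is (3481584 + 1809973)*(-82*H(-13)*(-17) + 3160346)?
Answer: 31107190391822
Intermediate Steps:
H(n) = 6*n + 12*n² (H(n) = 6*((n² + n*n) + n) = 6*((n² + n²) + n) = 6*(2*n² + n) = 6*(n + 2*n²) = 6*n + 12*n²)
(3481584 + 1809973)*(-82*H(-13)*(-17) + 3160346) = (3481584 + 1809973)*(-492*(-13)*(1 + 2*(-13))*(-17) + 3160346) = 5291557*(-492*(-13)*(1 - 26)*(-17) + 3160346) = 5291557*(-492*(-13)*(-25)*(-17) + 3160346) = 5291557*(-82*1950*(-17) + 3160346) = 5291557*(-159900*(-17) + 3160346) = 5291557*(2718300 + 3160346) = 5291557*5878646 = 31107190391822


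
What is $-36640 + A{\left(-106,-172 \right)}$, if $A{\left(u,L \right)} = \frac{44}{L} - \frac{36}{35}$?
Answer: $- \frac{55145133}{1505} \approx -36641.0$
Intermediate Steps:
$A{\left(u,L \right)} = - \frac{36}{35} + \frac{44}{L}$ ($A{\left(u,L \right)} = \frac{44}{L} - \frac{36}{35} = - \frac{36}{35} + \frac{44}{L}$)
$-36640 + A{\left(-106,-172 \right)} = -36640 - \left(\frac{36}{35} - \frac{44}{-172}\right) = -36640 + \left(- \frac{36}{35} + 44 \left(- \frac{1}{172}\right)\right) = -36640 - \frac{1933}{1505} = - \frac{55145133}{1505}$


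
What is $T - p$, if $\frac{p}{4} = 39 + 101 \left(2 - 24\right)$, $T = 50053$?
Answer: $58785$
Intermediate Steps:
$p = -8732$ ($p = 4 \left(39 + 101 \left(2 - 24\right)\right) = 4 \left(39 + 101 \left(-22\right)\right) = 4 \left(39 - 2222\right) = 4 \left(-2183\right) = -8732$)
$T - p = 50053 - -8732 = 50053 + 8732 = 58785$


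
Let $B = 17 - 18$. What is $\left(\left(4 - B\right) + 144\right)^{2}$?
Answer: $22201$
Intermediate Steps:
$B = -1$ ($B = 17 - 18 = -1$)
$\left(\left(4 - B\right) + 144\right)^{2} = \left(\left(4 - -1\right) + 144\right)^{2} = \left(\left(4 + 1\right) + 144\right)^{2} = \left(5 + 144\right)^{2} = 149^{2} = 22201$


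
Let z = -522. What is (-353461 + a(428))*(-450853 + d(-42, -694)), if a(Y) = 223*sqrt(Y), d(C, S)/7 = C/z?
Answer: 13864211524682/87 - 17493976252*sqrt(107)/87 ≈ 1.5728e+11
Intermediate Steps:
d(C, S) = -7*C/522 (d(C, S) = 7*(C/(-522)) = 7*(C*(-1/522)) = 7*(-C/522) = -7*C/522)
(-353461 + a(428))*(-450853 + d(-42, -694)) = (-353461 + 223*sqrt(428))*(-450853 - 7/522*(-42)) = (-353461 + 223*(2*sqrt(107)))*(-450853 + 49/87) = (-353461 + 446*sqrt(107))*(-39224162/87) = 13864211524682/87 - 17493976252*sqrt(107)/87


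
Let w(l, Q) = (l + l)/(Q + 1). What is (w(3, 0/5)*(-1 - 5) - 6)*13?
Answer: -546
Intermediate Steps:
w(l, Q) = 2*l/(1 + Q) (w(l, Q) = (2*l)/(1 + Q) = 2*l/(1 + Q))
(w(3, 0/5)*(-1 - 5) - 6)*13 = ((2*3/(1 + 0/5))*(-1 - 5) - 6)*13 = ((2*3/(1 + 0*(⅕)))*(-6) - 6)*13 = ((2*3/(1 + 0))*(-6) - 6)*13 = ((2*3/1)*(-6) - 6)*13 = ((2*3*1)*(-6) - 6)*13 = (6*(-6) - 6)*13 = (-36 - 6)*13 = -42*13 = -546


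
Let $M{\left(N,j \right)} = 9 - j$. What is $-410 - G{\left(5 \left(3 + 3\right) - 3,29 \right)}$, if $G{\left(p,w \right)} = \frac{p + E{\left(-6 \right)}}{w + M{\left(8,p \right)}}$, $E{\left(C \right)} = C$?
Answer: $- \frac{4531}{11} \approx -411.91$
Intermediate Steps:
$G{\left(p,w \right)} = \frac{-6 + p}{9 + w - p}$ ($G{\left(p,w \right)} = \frac{p - 6}{w - \left(-9 + p\right)} = \frac{-6 + p}{9 + w - p}$)
$-410 - G{\left(5 \left(3 + 3\right) - 3,29 \right)} = -410 - \frac{-6 - \left(3 - 5 \left(3 + 3\right)\right)}{9 + 29 - \left(5 \left(3 + 3\right) - 3\right)} = -410 - \frac{-6 + \left(5 \cdot 6 - 3\right)}{9 + 29 - \left(5 \cdot 6 - 3\right)} = -410 - \frac{-6 + \left(30 - 3\right)}{9 + 29 - \left(30 - 3\right)} = -410 - \frac{-6 + 27}{9 + 29 - 27} = -410 - \frac{1}{9 + 29 - 27} \cdot 21 = -410 - \frac{1}{11} \cdot 21 = -410 - \frac{21}{11} = - \frac{4531}{11}$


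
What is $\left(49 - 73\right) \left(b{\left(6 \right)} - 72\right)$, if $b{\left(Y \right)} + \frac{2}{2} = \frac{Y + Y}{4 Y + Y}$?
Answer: $\frac{8712}{5} \approx 1742.4$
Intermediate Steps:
$b{\left(Y \right)} = - \frac{3}{5}$ ($b{\left(Y \right)} = -1 + \frac{Y + Y}{4 Y + Y} = -1 + \frac{2 Y}{5 Y} = -1 + 2 Y \frac{1}{5 Y} = -1 + \frac{2}{5} = - \frac{3}{5}$)
$\left(49 - 73\right) \left(b{\left(6 \right)} - 72\right) = \left(49 - 73\right) \left(- \frac{3}{5} - 72\right) = - 24 \left(- \frac{3}{5} - 72\right) = \left(-24\right) \left(- \frac{363}{5}\right) = \frac{8712}{5}$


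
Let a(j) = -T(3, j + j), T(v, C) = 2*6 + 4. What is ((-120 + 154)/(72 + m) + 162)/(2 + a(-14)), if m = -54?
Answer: -1475/126 ≈ -11.706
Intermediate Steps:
T(v, C) = 16 (T(v, C) = 12 + 4 = 16)
a(j) = -16 (a(j) = -1*16 = -16)
((-120 + 154)/(72 + m) + 162)/(2 + a(-14)) = ((-120 + 154)/(72 - 54) + 162)/(2 - 16) = (34/18 + 162)/(-14) = (34*(1/18) + 162)*(-1/14) = (17/9 + 162)*(-1/14) = (1475/9)*(-1/14) = -1475/126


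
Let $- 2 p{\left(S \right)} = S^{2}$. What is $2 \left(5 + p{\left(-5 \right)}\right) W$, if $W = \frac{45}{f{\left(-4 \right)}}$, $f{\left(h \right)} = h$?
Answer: $\frac{675}{4} \approx 168.75$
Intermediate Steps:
$p{\left(S \right)} = - \frac{S^{2}}{2}$
$W = - \frac{45}{4}$ ($W = \frac{45}{-4} = 45 \left(- \frac{1}{4}\right) = - \frac{45}{4} \approx -11.25$)
$2 \left(5 + p{\left(-5 \right)}\right) W = 2 \left(5 - \frac{\left(-5\right)^{2}}{2}\right) \left(- \frac{45}{4}\right) = 2 \left(5 - \frac{25}{2}\right) \left(- \frac{45}{4}\right) = 2 \left(- \frac{15}{2}\right) \left(- \frac{45}{4}\right) = \left(-15\right) \left(- \frac{45}{4}\right) = \frac{675}{4}$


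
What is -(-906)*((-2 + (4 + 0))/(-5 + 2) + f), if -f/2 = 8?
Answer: -15100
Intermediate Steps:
f = -16 (f = -2*8 = -16)
-(-906)*((-2 + (4 + 0))/(-5 + 2) + f) = -(-906)*((-2 + (4 + 0))/(-5 + 2) - 16) = -(-906)*((-2 + 4)/(-3) - 16) = -(-906)*(2*(-1/3) - 16) = -(-906)*(-2/3 - 16) = -(-906)*(-50)/3 = -302*50 = -15100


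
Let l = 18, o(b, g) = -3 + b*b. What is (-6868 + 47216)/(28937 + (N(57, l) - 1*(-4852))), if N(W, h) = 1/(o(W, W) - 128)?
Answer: 125805064/105354103 ≈ 1.1941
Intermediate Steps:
o(b, g) = -3 + b²
N(W, h) = 1/(-131 + W²) (N(W, h) = 1/((-3 + W²) - 128) = 1/(-131 + W²))
(-6868 + 47216)/(28937 + (N(57, l) - 1*(-4852))) = (-6868 + 47216)/(28937 + (1/(-131 + 57²) - 1*(-4852))) = 40348/(28937 + (1/(-131 + 3249) + 4852)) = 40348/(28937 + (1/3118 + 4852)) = 40348/(28937 + 15128537/3118) = 40348/(105354103/3118) = 40348*(3118/105354103) = 125805064/105354103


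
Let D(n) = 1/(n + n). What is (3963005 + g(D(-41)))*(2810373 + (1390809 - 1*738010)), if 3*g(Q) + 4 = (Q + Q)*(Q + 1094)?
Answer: 23070939186492050/1681 ≈ 1.3725e+13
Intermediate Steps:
D(n) = 1/(2*n)
g(Q) = -4/3 + 2*Q*(1094 + Q)/3 (g(Q) = -4/3 + ((Q + Q)*(Q + 1094))/3 = -4/3 + ((2*Q)*(1094 + Q))/3 = -4/3 + (2*Q*(1094 + Q))/3 = -4/3 + 2*Q*(1094 + Q)/3)
(3963005 + g(D(-41)))*(2810373 + (1390809 - 1*738010)) = (3963005 + (-4/3 + 2*((½)/(-41))²/3 + 2188*((½)/(-41))/3))*(2810373 + (1390809 - 1*738010)) = (3963005 + (-4/3 + 2*((½)*(-1/41))²/3 + 2188*((½)*(-1/41))/3))*(2810373 + (1390809 - 738010)) = (3963005 + (-4/3 + 2*(-1/82)²/3 + (2188/3)*(-1/82)))*(2810373 + 652799) = (3963005 + (-4/3 + (⅔)*(1/6724) - 1094/123))*3463172 = (3963005 + (-4/3 + 1/10086 - 1094/123))*3463172 = (3963005 - 34385/3362)*3463172 = (13323588425/3362)*3463172 = 23070939186492050/1681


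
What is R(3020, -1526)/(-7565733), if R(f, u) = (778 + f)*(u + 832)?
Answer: 292868/840637 ≈ 0.34839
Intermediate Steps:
R(f, u) = (778 + f)*(832 + u)
R(3020, -1526)/(-7565733) = (647296 + 778*(-1526) + 832*3020 + 3020*(-1526))/(-7565733) = (647296 - 1187228 + 2512640 - 4608520)*(-1/7565733) = -2635812*(-1/7565733) = 292868/840637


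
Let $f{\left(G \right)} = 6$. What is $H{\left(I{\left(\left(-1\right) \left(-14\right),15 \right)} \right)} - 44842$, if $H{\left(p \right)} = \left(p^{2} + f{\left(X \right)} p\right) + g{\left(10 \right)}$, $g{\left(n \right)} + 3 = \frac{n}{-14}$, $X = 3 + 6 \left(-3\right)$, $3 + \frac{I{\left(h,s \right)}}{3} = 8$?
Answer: $- \frac{311715}{7} \approx -44531.0$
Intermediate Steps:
$I{\left(h,s \right)} = 15$ ($I{\left(h,s \right)} = -9 + 3 \cdot 8 = -9 + 24 = 15$)
$X = -15$ ($X = 3 - 18 = -15$)
$g{\left(n \right)} = -3 - \frac{n}{14}$ ($g{\left(n \right)} = -3 + \frac{n}{-14} = -3 + n \left(- \frac{1}{14}\right) = -3 - \frac{n}{14}$)
$H{\left(p \right)} = - \frac{26}{7} + p^{2} + 6 p$ ($H{\left(p \right)} = \left(p^{2} + 6 p\right) - \frac{26}{7} = - \frac{26}{7} + p^{2} + 6 p$)
$H{\left(I{\left(\left(-1\right) \left(-14\right),15 \right)} \right)} - 44842 = \left(- \frac{26}{7} + 15^{2} + 6 \cdot 15\right) - 44842 = \left(- \frac{26}{7} + 225 + 90\right) - 44842 = \frac{2179}{7} - 44842 = - \frac{311715}{7}$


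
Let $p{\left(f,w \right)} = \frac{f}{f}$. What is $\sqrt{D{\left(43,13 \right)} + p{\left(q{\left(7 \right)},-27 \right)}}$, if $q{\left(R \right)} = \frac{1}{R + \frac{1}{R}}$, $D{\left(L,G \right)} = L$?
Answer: $2 \sqrt{11} \approx 6.6332$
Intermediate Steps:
$p{\left(f,w \right)} = 1$
$\sqrt{D{\left(43,13 \right)} + p{\left(q{\left(7 \right)},-27 \right)}} = \sqrt{43 + 1} = \sqrt{44} = 2 \sqrt{11}$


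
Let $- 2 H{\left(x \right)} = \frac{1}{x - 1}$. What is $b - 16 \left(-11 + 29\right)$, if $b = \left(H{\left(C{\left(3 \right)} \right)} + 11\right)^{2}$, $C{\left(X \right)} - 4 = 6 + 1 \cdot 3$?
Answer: $- \frac{96719}{576} \approx -167.92$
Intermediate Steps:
$C{\left(X \right)} = 13$ ($C{\left(X \right)} = 4 + \left(6 + 1 \cdot 3\right) = 4 + \left(6 + 3\right) = 4 + 9 = 13$)
$H{\left(x \right)} = - \frac{1}{2 \left(-1 + x\right)}$ ($H{\left(x \right)} = - \frac{1}{2 \left(x - 1\right)} = - \frac{1}{2 \left(-1 + x\right)}$)
$b = \frac{69169}{576}$ ($b = \left(- \frac{1}{-2 + 2 \cdot 13} + 11\right)^{2} = \left(- \frac{1}{-2 + 26} + 11\right)^{2} = \left(- \frac{1}{24} + 11\right)^{2} = \left(\frac{263}{24}\right)^{2} = \frac{69169}{576} \approx 120.09$)
$b - 16 \left(-11 + 29\right) = \frac{69169}{576} - 16 \left(-11 + 29\right) = \frac{69169}{576} - 16 \cdot 18 = \frac{69169}{576} - 288 = - \frac{96719}{576}$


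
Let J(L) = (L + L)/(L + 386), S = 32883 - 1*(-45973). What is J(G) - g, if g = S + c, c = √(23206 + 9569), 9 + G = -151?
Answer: -8910888/113 - 5*√1311 ≈ -79039.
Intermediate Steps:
G = -160 (G = -9 - 151 = -160)
S = 78856 (S = 32883 + 45973 = 78856)
c = 5*√1311 (c = √32775 = 5*√1311 ≈ 181.04)
J(L) = 2*L/(386 + L) (J(L) = (2*L)/(386 + L) = 2*L/(386 + L))
g = 78856 + 5*√1311 ≈ 79037.
J(G) - g = 2*(-160)/(386 - 160) - (78856 + 5*√1311) = 2*(-160)/226 + (-78856 - 5*√1311) = 2*(-160)*(1/226) + (-78856 - 5*√1311) = -160/113 + (-78856 - 5*√1311) = -8910888/113 - 5*√1311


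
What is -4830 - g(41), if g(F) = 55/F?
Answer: -198085/41 ≈ -4831.3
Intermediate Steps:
-4830 - g(41) = -4830 - 55/41 = -198085/41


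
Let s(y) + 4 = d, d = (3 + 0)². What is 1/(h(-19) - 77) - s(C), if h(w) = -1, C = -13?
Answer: -391/78 ≈ -5.0128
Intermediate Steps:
d = 9 (d = 3² = 9)
s(y) = 5 (s(y) = -4 + 9 = 5)
1/(h(-19) - 77) - s(C) = 1/(-1 - 77) - 1*5 = 1/(-78) - 5 = -1/78 - 5 = -391/78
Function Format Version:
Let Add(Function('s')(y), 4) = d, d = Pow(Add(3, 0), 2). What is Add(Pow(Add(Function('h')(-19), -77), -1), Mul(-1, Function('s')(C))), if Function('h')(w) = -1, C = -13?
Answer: Rational(-391, 78) ≈ -5.0128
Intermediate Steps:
d = 9 (d = Pow(3, 2) = 9)
Function('s')(y) = 5 (Function('s')(y) = Add(-4, 9) = 5)
Add(Pow(Add(Function('h')(-19), -77), -1), Mul(-1, Function('s')(C))) = Add(Pow(Add(-1, -77), -1), Mul(-1, 5)) = Add(Pow(-78, -1), -5) = Add(Rational(-1, 78), -5) = Rational(-391, 78)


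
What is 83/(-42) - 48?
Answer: -2099/42 ≈ -49.976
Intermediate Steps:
83/(-42) - 48 = -1/42*83 - 48 = -83/42 - 48 = -2099/42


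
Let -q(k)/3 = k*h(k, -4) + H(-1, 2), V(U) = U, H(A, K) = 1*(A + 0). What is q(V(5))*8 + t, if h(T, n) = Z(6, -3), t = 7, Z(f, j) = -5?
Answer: 631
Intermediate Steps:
H(A, K) = A (H(A, K) = 1*A = A)
h(T, n) = -5
q(k) = 3 + 15*k (q(k) = -3*(k*(-5) - 1) = -3*(-5*k - 1) = -3*(-1 - 5*k) = 3 + 15*k)
q(V(5))*8 + t = (3 + 15*5)*8 + 7 = (3 + 75)*8 + 7 = 78*8 + 7 = 624 + 7 = 631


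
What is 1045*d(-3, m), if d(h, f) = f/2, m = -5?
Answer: -5225/2 ≈ -2612.5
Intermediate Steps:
d(h, f) = f/2 (d(h, f) = f*(½) = f/2)
1045*d(-3, m) = 1045*((½)*(-5)) = 1045*(-5/2) = -5225/2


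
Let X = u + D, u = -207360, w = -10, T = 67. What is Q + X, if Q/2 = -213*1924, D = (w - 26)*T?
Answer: -1029396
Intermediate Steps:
D = -2412 (D = (-10 - 26)*67 = -36*67 = -2412)
Q = -819624 (Q = 2*(-213*1924) = 2*(-409812) = -819624)
X = -209772 (X = -207360 - 2412 = -209772)
Q + X = -819624 - 209772 = -1029396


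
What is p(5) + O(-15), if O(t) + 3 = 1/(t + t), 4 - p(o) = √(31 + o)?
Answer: -151/30 ≈ -5.0333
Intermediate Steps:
p(o) = 4 - √(31 + o)
O(t) = -3 + 1/(2*t) (O(t) = -3 + 1/(t + t) = -3 + 1/(2*t))
p(5) + O(-15) = (4 - √(31 + 5)) + (-3 + (½)/(-15)) = (4 - √36) + (-3 + (½)*(-1/15)) = (4 - 1*6) + (-3 - 1/30) = (4 - 6) - 91/30 = -2 - 91/30 = -151/30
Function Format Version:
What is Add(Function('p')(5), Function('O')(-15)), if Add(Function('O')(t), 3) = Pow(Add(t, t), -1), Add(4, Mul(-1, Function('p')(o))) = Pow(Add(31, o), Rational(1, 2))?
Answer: Rational(-151, 30) ≈ -5.0333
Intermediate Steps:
Function('p')(o) = Add(4, Mul(-1, Pow(Add(31, o), Rational(1, 2))))
Function('O')(t) = Add(-3, Mul(Rational(1, 2), Pow(t, -1))) (Function('O')(t) = Add(-3, Pow(Add(t, t), -1)) = Add(-3, Pow(Mul(2, t), -1)) = Add(-3, Mul(Rational(1, 2), Pow(t, -1))))
Add(Function('p')(5), Function('O')(-15)) = Add(Add(4, Mul(-1, Pow(Add(31, 5), Rational(1, 2)))), Add(-3, Mul(Rational(1, 2), Pow(-15, -1)))) = Add(Add(4, Mul(-1, Pow(36, Rational(1, 2)))), Add(-3, Mul(Rational(1, 2), Rational(-1, 15)))) = Add(Add(4, Mul(-1, 6)), Add(-3, Rational(-1, 30))) = Add(Add(4, -6), Rational(-91, 30)) = Add(-2, Rational(-91, 30)) = Rational(-151, 30)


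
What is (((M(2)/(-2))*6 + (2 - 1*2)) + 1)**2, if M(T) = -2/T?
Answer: 16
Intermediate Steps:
(((M(2)/(-2))*6 + (2 - 1*2)) + 1)**2 = (((-2/2/(-2))*6 + (2 - 1*2)) + 1)**2 = (((-2*1/2*(-1/2))*6 + (2 - 2)) + 1)**2 = ((-1*(-1/2)*6 + 0) + 1)**2 = (((1/2)*6 + 0) + 1)**2 = ((3 + 0) + 1)**2 = (3 + 1)**2 = 4**2 = 16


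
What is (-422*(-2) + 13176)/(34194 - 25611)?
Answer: 14020/8583 ≈ 1.6335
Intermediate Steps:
(-422*(-2) + 13176)/(34194 - 25611) = (844 + 13176)/8583 = 14020*(1/8583) = 14020/8583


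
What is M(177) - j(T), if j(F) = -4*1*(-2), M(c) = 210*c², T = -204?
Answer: 6579082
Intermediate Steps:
j(F) = 8 (j(F) = -4*(-2) = 8)
M(177) - j(T) = 210*177² - 1*8 = 210*31329 - 8 = 6579090 - 8 = 6579082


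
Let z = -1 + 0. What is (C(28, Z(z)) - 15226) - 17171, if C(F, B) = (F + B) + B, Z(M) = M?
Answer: -32371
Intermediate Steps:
z = -1
C(F, B) = F + 2*B (C(F, B) = (B + F) + B = F + 2*B)
(C(28, Z(z)) - 15226) - 17171 = ((28 + 2*(-1)) - 15226) - 17171 = ((28 - 2) - 15226) - 17171 = (26 - 15226) - 17171 = -15200 - 17171 = -32371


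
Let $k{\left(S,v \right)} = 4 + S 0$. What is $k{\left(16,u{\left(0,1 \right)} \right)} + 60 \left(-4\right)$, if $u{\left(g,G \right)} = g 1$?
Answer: $-236$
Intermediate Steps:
$u{\left(g,G \right)} = g$
$k{\left(S,v \right)} = 4$ ($k{\left(S,v \right)} = 4 + 0 = 4$)
$k{\left(16,u{\left(0,1 \right)} \right)} + 60 \left(-4\right) = 4 + 60 \left(-4\right) = 4 - 240 = -236$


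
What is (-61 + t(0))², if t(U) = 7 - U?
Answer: 2916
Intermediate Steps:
(-61 + t(0))² = (-61 + (7 - 1*0))² = (-61 + (7 + 0))² = (-61 + 7)² = (-54)² = 2916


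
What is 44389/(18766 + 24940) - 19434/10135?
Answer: -399499889/442960310 ≈ -0.90189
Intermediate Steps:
44389/(18766 + 24940) - 19434/10135 = 44389/43706 - 19434*1/10135 = 44389*(1/43706) - 19434/10135 = 44389/43706 - 19434/10135 = -399499889/442960310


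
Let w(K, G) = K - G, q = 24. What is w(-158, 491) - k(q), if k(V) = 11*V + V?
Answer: -937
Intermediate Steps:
k(V) = 12*V
w(-158, 491) - k(q) = (-158 - 1*491) - 12*24 = (-158 - 491) - 1*288 = -649 - 288 = -937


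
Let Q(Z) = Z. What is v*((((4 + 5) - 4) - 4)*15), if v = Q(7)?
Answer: 105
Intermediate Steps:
v = 7
v*((((4 + 5) - 4) - 4)*15) = 7*((((4 + 5) - 4) - 4)*15) = 7*(((9 - 4) - 4)*15) = 7*((5 - 4)*15) = 7*(1*15) = 7*15 = 105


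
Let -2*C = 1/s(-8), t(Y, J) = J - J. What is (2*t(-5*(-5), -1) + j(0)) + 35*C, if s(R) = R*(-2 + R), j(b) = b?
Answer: -7/32 ≈ -0.21875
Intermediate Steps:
t(Y, J) = 0
C = -1/160 (C = -(-1/(8*(-2 - 8)))/2 = -1/(2*((-8*(-10)))) = -½/80 = -½*1/80 = -1/160 ≈ -0.0062500)
(2*t(-5*(-5), -1) + j(0)) + 35*C = (2*0 + 0) + 35*(-1/160) = (0 + 0) - 7/32 = 0 - 7/32 = -7/32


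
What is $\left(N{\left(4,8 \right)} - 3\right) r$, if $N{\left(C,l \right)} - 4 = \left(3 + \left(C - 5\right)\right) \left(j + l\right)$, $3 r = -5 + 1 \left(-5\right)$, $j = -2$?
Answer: $- \frac{130}{3} \approx -43.333$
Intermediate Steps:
$r = - \frac{10}{3}$ ($r = \frac{-5 + 1 \left(-5\right)}{3} = \frac{-5 - 5}{3} = \frac{1}{3} \left(-10\right) = - \frac{10}{3} \approx -3.3333$)
$N{\left(C,l \right)} = 4 + \left(-2 + C\right) \left(-2 + l\right)$ ($N{\left(C,l \right)} = 4 + \left(3 + \left(C - 5\right)\right) \left(-2 + l\right) = 4 + \left(3 + \left(-5 + C\right)\right) \left(-2 + l\right) = 4 + \left(-2 + C\right) \left(-2 + l\right)$)
$\left(N{\left(4,8 \right)} - 3\right) r = \left(\left(8 - 8 - 16 + 4 \cdot 8\right) - 3\right) \left(- \frac{10}{3}\right) = \left(\left(8 - 8 - 16 + 32\right) - 3\right) \left(- \frac{10}{3}\right) = \left(16 - 3\right) \left(- \frac{10}{3}\right) = 13 \left(- \frac{10}{3}\right) = - \frac{130}{3}$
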